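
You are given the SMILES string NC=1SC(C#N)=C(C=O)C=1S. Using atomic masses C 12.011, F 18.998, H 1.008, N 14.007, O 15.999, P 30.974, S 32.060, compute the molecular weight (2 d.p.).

First, the molecular formula is C6H4N2OS2 (counting implicit H from valence).
  C: 6 × 12.011 = 72.066
  H: 4 × 1.008 = 4.032
  N: 2 × 14.007 = 28.014
  O: 1 × 15.999 = 15.999
  S: 2 × 32.060 = 64.120
Sum: 6×12.011 + 4×1.008 + 2×14.007 + 1×15.999 + 2×32.060 = 184.231 → 184.23 g/mol.

184.23 g/mol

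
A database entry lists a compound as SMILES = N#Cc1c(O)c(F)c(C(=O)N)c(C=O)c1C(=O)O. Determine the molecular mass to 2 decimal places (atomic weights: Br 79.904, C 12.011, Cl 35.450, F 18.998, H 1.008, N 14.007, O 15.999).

First, the molecular formula is C10H5FN2O5 (counting implicit H from valence).
  C: 10 × 12.011 = 120.110
  F: 1 × 18.998 = 18.998
  H: 5 × 1.008 = 5.040
  N: 2 × 14.007 = 28.014
  O: 5 × 15.999 = 79.995
Sum: 10×12.011 + 1×18.998 + 5×1.008 + 2×14.007 + 5×15.999 = 252.157 → 252.16 g/mol.

252.16 g/mol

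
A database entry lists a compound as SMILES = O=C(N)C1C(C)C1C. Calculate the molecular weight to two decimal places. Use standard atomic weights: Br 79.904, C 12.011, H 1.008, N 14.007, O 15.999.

113.16 g/mol

First, the molecular formula is C6H11NO (counting implicit H from valence).
  C: 6 × 12.011 = 72.066
  H: 11 × 1.008 = 11.088
  N: 1 × 14.007 = 14.007
  O: 1 × 15.999 = 15.999
Sum: 6×12.011 + 11×1.008 + 1×14.007 + 1×15.999 = 113.160 → 113.16 g/mol.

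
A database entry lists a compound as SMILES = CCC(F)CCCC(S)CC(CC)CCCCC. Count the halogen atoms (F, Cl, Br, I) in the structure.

Halogen atoms appear at heavy-atom position 4 (1×F).
Other groups present: 1 thiol.
Halogen count: 1.

1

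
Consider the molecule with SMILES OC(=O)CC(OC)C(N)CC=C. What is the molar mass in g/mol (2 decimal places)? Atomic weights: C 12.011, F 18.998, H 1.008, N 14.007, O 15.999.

173.21 g/mol

First, the molecular formula is C8H15NO3 (counting implicit H from valence).
  C: 8 × 12.011 = 96.088
  H: 15 × 1.008 = 15.120
  N: 1 × 14.007 = 14.007
  O: 3 × 15.999 = 47.997
Sum: 8×12.011 + 15×1.008 + 1×14.007 + 3×15.999 = 173.212 → 173.21 g/mol.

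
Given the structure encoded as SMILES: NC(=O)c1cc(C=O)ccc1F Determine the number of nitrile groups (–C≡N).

Scan the SMILES for the nitrile motif — none present.
Groups that are present: 1 aldehyde, 1 amide.

0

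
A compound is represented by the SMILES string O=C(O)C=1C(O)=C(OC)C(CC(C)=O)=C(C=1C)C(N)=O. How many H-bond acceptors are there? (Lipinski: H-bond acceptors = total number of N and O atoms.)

N atoms: 1; O atoms: 6.
Lipinski HBA = 1 + 6 = 7.

7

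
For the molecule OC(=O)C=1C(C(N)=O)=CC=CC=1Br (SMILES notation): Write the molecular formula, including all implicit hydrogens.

Walk through each heavy atom and fill implicit hydrogens from standard valence (C 4, N 3, O 2, S 2, halogen 1):
  atom 1: O, bond orders sum to 1 (valence 2) → 1 H
  atom 2: C, bond orders sum to 4 (valence 4) → 0 H
  atom 3: O, bond orders sum to 2 (valence 2) → 0 H
  atom 4: C, bond orders sum to 4 (valence 4) → 0 H
  atom 5: C, bond orders sum to 4 (valence 4) → 0 H
  atom 6: C, bond orders sum to 4 (valence 4) → 0 H
  atom 7: N, bond orders sum to 1 (valence 3) → 2 H
  atom 8: O, bond orders sum to 2 (valence 2) → 0 H
  atom 9: C, bond orders sum to 3 (valence 4) → 1 H
  atom 10: C, bond orders sum to 3 (valence 4) → 1 H
  atom 11: C, bond orders sum to 3 (valence 4) → 1 H
  atom 12: C, bond orders sum to 4 (valence 4) → 0 H
  atom 13: Br (halogen, monovalent) → 0 H
Totals → C:8, H:6, Br:1, N:1, O:3.
In Hill order: C8H6BrNO3.

C8H6BrNO3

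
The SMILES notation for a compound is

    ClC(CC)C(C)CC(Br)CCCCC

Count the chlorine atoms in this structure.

1

Scan the SMILES for Cl atoms (remember two-letter symbols like Cl and Br are single atoms).
Chlorine count: 1.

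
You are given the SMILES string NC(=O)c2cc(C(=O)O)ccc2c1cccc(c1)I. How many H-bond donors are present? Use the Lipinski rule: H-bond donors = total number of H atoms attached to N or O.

3

Donors: find every N or O and count the H atoms it carries.
  atom 1 (N): bond orders sum to 1 → 2 H
  atom 3 (O): bond orders sum to 2 → 0 H
  atom 8 (O): bond orders sum to 2 → 0 H
  atom 9 (O): bond orders sum to 1 → 1 H
Lipinski HBD = 3.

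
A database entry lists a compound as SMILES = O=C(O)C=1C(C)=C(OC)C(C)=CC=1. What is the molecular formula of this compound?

C10H12O3

Walk through each heavy atom and fill implicit hydrogens from standard valence (C 4, N 3, O 2, S 2, halogen 1):
  atom 1: O, bond orders sum to 2 (valence 2) → 0 H
  atom 2: C, bond orders sum to 4 (valence 4) → 0 H
  atom 3: O, bond orders sum to 1 (valence 2) → 1 H
  atom 4: C, bond orders sum to 4 (valence 4) → 0 H
  atom 5: C, bond orders sum to 4 (valence 4) → 0 H
  atom 6: C, bond orders sum to 1 (valence 4) → 3 H
  atom 7: C, bond orders sum to 4 (valence 4) → 0 H
  atom 8: O, bond orders sum to 2 (valence 2) → 0 H
  atom 9: C, bond orders sum to 1 (valence 4) → 3 H
  atom 10: C, bond orders sum to 4 (valence 4) → 0 H
  atom 11: C, bond orders sum to 1 (valence 4) → 3 H
  atom 12: C, bond orders sum to 3 (valence 4) → 1 H
  atom 13: C, bond orders sum to 3 (valence 4) → 1 H
Totals → C:10, H:12, O:3.
In Hill order: C10H12O3.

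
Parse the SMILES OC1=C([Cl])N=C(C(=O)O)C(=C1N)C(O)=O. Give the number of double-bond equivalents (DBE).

Molecular formula: C7H5ClN2O5.
DoU = (2C + 2 + N − H − X) / 2, where X is the halogen count and O/S are ignored.
    = (2·7 + 2 + 2 − 5 − 1) / 2 = 12 / 2 = 6.

6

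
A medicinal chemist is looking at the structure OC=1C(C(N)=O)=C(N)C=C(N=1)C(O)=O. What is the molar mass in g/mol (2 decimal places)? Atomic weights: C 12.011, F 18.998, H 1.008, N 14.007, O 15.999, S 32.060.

197.15 g/mol

First, the molecular formula is C7H7N3O4 (counting implicit H from valence).
  C: 7 × 12.011 = 84.077
  H: 7 × 1.008 = 7.056
  N: 3 × 14.007 = 42.021
  O: 4 × 15.999 = 63.996
Sum: 7×12.011 + 7×1.008 + 3×14.007 + 4×15.999 = 197.150 → 197.15 g/mol.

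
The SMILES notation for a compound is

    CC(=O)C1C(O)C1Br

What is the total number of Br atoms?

1

Scan the SMILES for Br atoms (remember two-letter symbols like Cl and Br are single atoms).
Bromine count: 1.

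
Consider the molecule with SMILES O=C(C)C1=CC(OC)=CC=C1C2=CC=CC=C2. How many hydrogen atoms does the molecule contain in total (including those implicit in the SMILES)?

14

Walk through each heavy atom and fill implicit hydrogens from standard valence (C 4, N 3, O 2, S 2, halogen 1):
  atom 1: O, bond orders sum to 2 (valence 2) → 0 H
  atom 2: C, bond orders sum to 4 (valence 4) → 0 H
  atom 3: C, bond orders sum to 1 (valence 4) → 3 H
  atom 4: C, bond orders sum to 4 (valence 4) → 0 H
  atom 5: C, bond orders sum to 3 (valence 4) → 1 H
  atom 6: C, bond orders sum to 4 (valence 4) → 0 H
  atom 7: O, bond orders sum to 2 (valence 2) → 0 H
  atom 8: C, bond orders sum to 1 (valence 4) → 3 H
  atom 9: C, bond orders sum to 3 (valence 4) → 1 H
  atom 10: C, bond orders sum to 3 (valence 4) → 1 H
  atom 11: C, bond orders sum to 4 (valence 4) → 0 H
  atom 12: C, bond orders sum to 4 (valence 4) → 0 H
  atom 13: C, bond orders sum to 3 (valence 4) → 1 H
  atom 14: C, bond orders sum to 3 (valence 4) → 1 H
  atom 15: C, bond orders sum to 3 (valence 4) → 1 H
  atom 16: C, bond orders sum to 3 (valence 4) → 1 H
  atom 17: C, bond orders sum to 3 (valence 4) → 1 H
Total hydrogens: 14.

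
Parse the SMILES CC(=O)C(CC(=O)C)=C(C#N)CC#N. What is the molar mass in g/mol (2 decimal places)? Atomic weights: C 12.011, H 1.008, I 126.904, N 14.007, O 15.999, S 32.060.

First, the molecular formula is C10H10N2O2 (counting implicit H from valence).
  C: 10 × 12.011 = 120.110
  H: 10 × 1.008 = 10.080
  N: 2 × 14.007 = 28.014
  O: 2 × 15.999 = 31.998
Sum: 10×12.011 + 10×1.008 + 2×14.007 + 2×15.999 = 190.202 → 190.20 g/mol.

190.20 g/mol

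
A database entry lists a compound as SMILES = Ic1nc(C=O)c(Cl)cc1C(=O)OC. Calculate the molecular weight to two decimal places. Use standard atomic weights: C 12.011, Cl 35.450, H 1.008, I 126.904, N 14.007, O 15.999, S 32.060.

First, the molecular formula is C8H5ClINO3 (counting implicit H from valence).
  C: 8 × 12.011 = 96.088
  Cl: 1 × 35.450 = 35.450
  H: 5 × 1.008 = 5.040
  I: 1 × 126.904 = 126.904
  N: 1 × 14.007 = 14.007
  O: 3 × 15.999 = 47.997
Sum: 8×12.011 + 1×35.450 + 5×1.008 + 1×126.904 + 1×14.007 + 3×15.999 = 325.486 → 325.49 g/mol.

325.49 g/mol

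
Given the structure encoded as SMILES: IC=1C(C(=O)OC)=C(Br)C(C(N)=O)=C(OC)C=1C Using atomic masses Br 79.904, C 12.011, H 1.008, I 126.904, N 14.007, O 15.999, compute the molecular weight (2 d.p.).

First, the molecular formula is C11H11BrINO4 (counting implicit H from valence).
  Br: 1 × 79.904 = 79.904
  C: 11 × 12.011 = 132.121
  H: 11 × 1.008 = 11.088
  I: 1 × 126.904 = 126.904
  N: 1 × 14.007 = 14.007
  O: 4 × 15.999 = 63.996
Sum: 1×79.904 + 11×12.011 + 11×1.008 + 1×126.904 + 1×14.007 + 4×15.999 = 428.020 → 428.02 g/mol.

428.02 g/mol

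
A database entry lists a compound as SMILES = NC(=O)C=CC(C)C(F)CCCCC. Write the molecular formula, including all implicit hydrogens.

C11H20FNO

Walk through each heavy atom and fill implicit hydrogens from standard valence (C 4, N 3, O 2, S 2, halogen 1):
  atom 1: N, bond orders sum to 1 (valence 3) → 2 H
  atom 2: C, bond orders sum to 4 (valence 4) → 0 H
  atom 3: O, bond orders sum to 2 (valence 2) → 0 H
  atom 4: C, bond orders sum to 3 (valence 4) → 1 H
  atom 5: C, bond orders sum to 3 (valence 4) → 1 H
  atom 6: C, bond orders sum to 3 (valence 4) → 1 H
  atom 7: C, bond orders sum to 1 (valence 4) → 3 H
  atom 8: C, bond orders sum to 3 (valence 4) → 1 H
  atom 9: F (halogen, monovalent) → 0 H
  atom 10: C, bond orders sum to 2 (valence 4) → 2 H
  atom 11: C, bond orders sum to 2 (valence 4) → 2 H
  atom 12: C, bond orders sum to 2 (valence 4) → 2 H
  atom 13: C, bond orders sum to 2 (valence 4) → 2 H
  atom 14: C, bond orders sum to 1 (valence 4) → 3 H
Totals → C:11, H:20, F:1, N:1, O:1.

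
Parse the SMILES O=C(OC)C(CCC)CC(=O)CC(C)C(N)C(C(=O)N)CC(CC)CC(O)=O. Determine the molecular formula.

Walk through each heavy atom and fill implicit hydrogens from standard valence (C 4, N 3, O 2, S 2, halogen 1):
  atom 1: O, bond orders sum to 2 (valence 2) → 0 H
  atom 2: C, bond orders sum to 4 (valence 4) → 0 H
  atom 3: O, bond orders sum to 2 (valence 2) → 0 H
  atom 4: C, bond orders sum to 1 (valence 4) → 3 H
  atom 5: C, bond orders sum to 3 (valence 4) → 1 H
  atom 6: C, bond orders sum to 2 (valence 4) → 2 H
  atom 7: C, bond orders sum to 2 (valence 4) → 2 H
  atom 8: C, bond orders sum to 1 (valence 4) → 3 H
  atom 9: C, bond orders sum to 2 (valence 4) → 2 H
  atom 10: C, bond orders sum to 4 (valence 4) → 0 H
  atom 11: O, bond orders sum to 2 (valence 2) → 0 H
  atom 12: C, bond orders sum to 2 (valence 4) → 2 H
  atom 13: C, bond orders sum to 3 (valence 4) → 1 H
  atom 14: C, bond orders sum to 1 (valence 4) → 3 H
  atom 15: C, bond orders sum to 3 (valence 4) → 1 H
  atom 16: N, bond orders sum to 1 (valence 3) → 2 H
  atom 17: C, bond orders sum to 3 (valence 4) → 1 H
  atom 18: C, bond orders sum to 4 (valence 4) → 0 H
  atom 19: O, bond orders sum to 2 (valence 2) → 0 H
  atom 20: N, bond orders sum to 1 (valence 3) → 2 H
  atom 21: C, bond orders sum to 2 (valence 4) → 2 H
  atom 22: C, bond orders sum to 3 (valence 4) → 1 H
  atom 23: C, bond orders sum to 2 (valence 4) → 2 H
  atom 24: C, bond orders sum to 1 (valence 4) → 3 H
  atom 25: C, bond orders sum to 2 (valence 4) → 2 H
  atom 26: C, bond orders sum to 4 (valence 4) → 0 H
  atom 27: O, bond orders sum to 1 (valence 2) → 1 H
  atom 28: O, bond orders sum to 2 (valence 2) → 0 H
Totals → C:20, H:36, N:2, O:6.
In Hill order: C20H36N2O6.

C20H36N2O6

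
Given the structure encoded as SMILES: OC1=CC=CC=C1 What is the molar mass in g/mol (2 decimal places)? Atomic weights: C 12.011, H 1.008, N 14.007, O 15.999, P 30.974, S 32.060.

94.11 g/mol

First, the molecular formula is C6H6O (counting implicit H from valence).
  C: 6 × 12.011 = 72.066
  H: 6 × 1.008 = 6.048
  O: 1 × 15.999 = 15.999
Sum: 6×12.011 + 6×1.008 + 1×15.999 = 94.113 → 94.11 g/mol.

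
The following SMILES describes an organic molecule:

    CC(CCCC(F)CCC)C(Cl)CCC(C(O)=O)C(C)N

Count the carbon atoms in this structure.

16

Count every carbon token in the SMILES (each C, including those in ring-closure positions and inside branches).
Carbon count: 16.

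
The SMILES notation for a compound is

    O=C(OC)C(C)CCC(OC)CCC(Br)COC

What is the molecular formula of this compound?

C13H25BrO4

Walk through each heavy atom and fill implicit hydrogens from standard valence (C 4, N 3, O 2, S 2, halogen 1):
  atom 1: O, bond orders sum to 2 (valence 2) → 0 H
  atom 2: C, bond orders sum to 4 (valence 4) → 0 H
  atom 3: O, bond orders sum to 2 (valence 2) → 0 H
  atom 4: C, bond orders sum to 1 (valence 4) → 3 H
  atom 5: C, bond orders sum to 3 (valence 4) → 1 H
  atom 6: C, bond orders sum to 1 (valence 4) → 3 H
  atom 7: C, bond orders sum to 2 (valence 4) → 2 H
  atom 8: C, bond orders sum to 2 (valence 4) → 2 H
  atom 9: C, bond orders sum to 3 (valence 4) → 1 H
  atom 10: O, bond orders sum to 2 (valence 2) → 0 H
  atom 11: C, bond orders sum to 1 (valence 4) → 3 H
  atom 12: C, bond orders sum to 2 (valence 4) → 2 H
  atom 13: C, bond orders sum to 2 (valence 4) → 2 H
  atom 14: C, bond orders sum to 3 (valence 4) → 1 H
  atom 15: Br (halogen, monovalent) → 0 H
  atom 16: C, bond orders sum to 2 (valence 4) → 2 H
  atom 17: O, bond orders sum to 2 (valence 2) → 0 H
  atom 18: C, bond orders sum to 1 (valence 4) → 3 H
Totals → C:13, H:25, Br:1, O:4.
In Hill order: C13H25BrO4.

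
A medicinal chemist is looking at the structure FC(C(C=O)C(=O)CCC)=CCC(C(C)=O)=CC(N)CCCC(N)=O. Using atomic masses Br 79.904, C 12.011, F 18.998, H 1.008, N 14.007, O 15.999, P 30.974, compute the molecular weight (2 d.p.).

First, the molecular formula is C18H27FN2O4 (counting implicit H from valence).
  C: 18 × 12.011 = 216.198
  F: 1 × 18.998 = 18.998
  H: 27 × 1.008 = 27.216
  N: 2 × 14.007 = 28.014
  O: 4 × 15.999 = 63.996
Sum: 18×12.011 + 1×18.998 + 27×1.008 + 2×14.007 + 4×15.999 = 354.422 → 354.42 g/mol.

354.42 g/mol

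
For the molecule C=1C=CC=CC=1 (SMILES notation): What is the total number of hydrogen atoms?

Walk through each heavy atom and fill implicit hydrogens from standard valence (C 4, N 3, O 2, S 2, halogen 1):
  atom 1: C, bond orders sum to 3 (valence 4) → 1 H
  atom 2: C, bond orders sum to 3 (valence 4) → 1 H
  atom 3: C, bond orders sum to 3 (valence 4) → 1 H
  atom 4: C, bond orders sum to 3 (valence 4) → 1 H
  atom 5: C, bond orders sum to 3 (valence 4) → 1 H
  atom 6: C, bond orders sum to 3 (valence 4) → 1 H
Total hydrogens: 6.

6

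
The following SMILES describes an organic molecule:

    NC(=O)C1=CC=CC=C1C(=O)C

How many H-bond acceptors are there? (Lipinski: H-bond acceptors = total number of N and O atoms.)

N atoms: 1; O atoms: 2.
Lipinski HBA = 1 + 2 = 3.

3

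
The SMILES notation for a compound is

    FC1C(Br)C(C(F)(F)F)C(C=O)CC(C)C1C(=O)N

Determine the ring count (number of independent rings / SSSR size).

In SMILES, each pair of matching ring-closure digits denotes one ring-closing bond; the number of such bonds equals the number of independent rings.
Ring-closure bonds here: 1.

1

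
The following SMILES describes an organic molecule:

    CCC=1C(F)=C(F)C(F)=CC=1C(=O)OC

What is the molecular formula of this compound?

Walk through each heavy atom and fill implicit hydrogens from standard valence (C 4, N 3, O 2, S 2, halogen 1):
  atom 1: C, bond orders sum to 1 (valence 4) → 3 H
  atom 2: C, bond orders sum to 2 (valence 4) → 2 H
  atom 3: C, bond orders sum to 4 (valence 4) → 0 H
  atom 4: C, bond orders sum to 4 (valence 4) → 0 H
  atom 5: F (halogen, monovalent) → 0 H
  atom 6: C, bond orders sum to 4 (valence 4) → 0 H
  atom 7: F (halogen, monovalent) → 0 H
  atom 8: C, bond orders sum to 4 (valence 4) → 0 H
  atom 9: F (halogen, monovalent) → 0 H
  atom 10: C, bond orders sum to 3 (valence 4) → 1 H
  atom 11: C, bond orders sum to 4 (valence 4) → 0 H
  atom 12: C, bond orders sum to 4 (valence 4) → 0 H
  atom 13: O, bond orders sum to 2 (valence 2) → 0 H
  atom 14: O, bond orders sum to 2 (valence 2) → 0 H
  atom 15: C, bond orders sum to 1 (valence 4) → 3 H
Totals → C:10, H:9, F:3, O:2.

C10H9F3O2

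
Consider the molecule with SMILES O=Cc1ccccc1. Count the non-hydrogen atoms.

8

Every atom symbol written in the SMILES (organic subset) is one heavy atom; implicit H are not written.
Heavy atoms by element → C:7, O:1.
Total: 8.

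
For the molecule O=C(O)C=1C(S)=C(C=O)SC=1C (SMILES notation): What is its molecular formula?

C7H6O3S2

Walk through each heavy atom and fill implicit hydrogens from standard valence (C 4, N 3, O 2, S 2, halogen 1):
  atom 1: O, bond orders sum to 2 (valence 2) → 0 H
  atom 2: C, bond orders sum to 4 (valence 4) → 0 H
  atom 3: O, bond orders sum to 1 (valence 2) → 1 H
  atom 4: C, bond orders sum to 4 (valence 4) → 0 H
  atom 5: C, bond orders sum to 4 (valence 4) → 0 H
  atom 6: S, bond orders sum to 1 (valence 2) → 1 H
  atom 7: C, bond orders sum to 4 (valence 4) → 0 H
  atom 8: C, bond orders sum to 3 (valence 4) → 1 H
  atom 9: O, bond orders sum to 2 (valence 2) → 0 H
  atom 10: S, bond orders sum to 2 (valence 2) → 0 H
  atom 11: C, bond orders sum to 4 (valence 4) → 0 H
  atom 12: C, bond orders sum to 1 (valence 4) → 3 H
Totals → C:7, H:6, O:3, S:2.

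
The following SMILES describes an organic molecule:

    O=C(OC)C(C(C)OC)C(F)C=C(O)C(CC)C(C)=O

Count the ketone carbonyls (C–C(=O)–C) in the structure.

1

The ketone motif appears at heavy-atom position 18 in the SMILES.
Other groups present: 1 alkene, 1 ester, 1 ether, 1 hydroxyl.
Ketone count: 1.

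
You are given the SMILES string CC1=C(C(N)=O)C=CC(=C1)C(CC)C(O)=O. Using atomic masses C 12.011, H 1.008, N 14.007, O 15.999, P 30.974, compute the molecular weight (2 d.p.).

221.26 g/mol

First, the molecular formula is C12H15NO3 (counting implicit H from valence).
  C: 12 × 12.011 = 144.132
  H: 15 × 1.008 = 15.120
  N: 1 × 14.007 = 14.007
  O: 3 × 15.999 = 47.997
Sum: 12×12.011 + 15×1.008 + 1×14.007 + 3×15.999 = 221.256 → 221.26 g/mol.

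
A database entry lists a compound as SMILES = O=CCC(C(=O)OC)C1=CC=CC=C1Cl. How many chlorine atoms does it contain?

1

Scan the SMILES for Cl atoms (remember two-letter symbols like Cl and Br are single atoms).
Chlorine count: 1.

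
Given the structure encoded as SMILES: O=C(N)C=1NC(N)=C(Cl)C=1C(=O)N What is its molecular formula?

C6H7ClN4O2

Walk through each heavy atom and fill implicit hydrogens from standard valence (C 4, N 3, O 2, S 2, halogen 1):
  atom 1: O, bond orders sum to 2 (valence 2) → 0 H
  atom 2: C, bond orders sum to 4 (valence 4) → 0 H
  atom 3: N, bond orders sum to 1 (valence 3) → 2 H
  atom 4: C, bond orders sum to 4 (valence 4) → 0 H
  atom 5: N, bond orders sum to 2 (valence 3) → 1 H
  atom 6: C, bond orders sum to 4 (valence 4) → 0 H
  atom 7: N, bond orders sum to 1 (valence 3) → 2 H
  atom 8: C, bond orders sum to 4 (valence 4) → 0 H
  atom 9: Cl (halogen, monovalent) → 0 H
  atom 10: C, bond orders sum to 4 (valence 4) → 0 H
  atom 11: C, bond orders sum to 4 (valence 4) → 0 H
  atom 12: O, bond orders sum to 2 (valence 2) → 0 H
  atom 13: N, bond orders sum to 1 (valence 3) → 2 H
Totals → C:6, H:7, Cl:1, N:4, O:2.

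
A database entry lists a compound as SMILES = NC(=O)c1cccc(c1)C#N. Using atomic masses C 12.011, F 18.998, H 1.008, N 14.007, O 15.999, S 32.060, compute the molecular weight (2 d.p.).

146.15 g/mol

First, the molecular formula is C8H6N2O (counting implicit H from valence).
  C: 8 × 12.011 = 96.088
  H: 6 × 1.008 = 6.048
  N: 2 × 14.007 = 28.014
  O: 1 × 15.999 = 15.999
Sum: 8×12.011 + 6×1.008 + 2×14.007 + 1×15.999 = 146.149 → 146.15 g/mol.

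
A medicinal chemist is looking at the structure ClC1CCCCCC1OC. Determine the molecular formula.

C8H15ClO

Walk through each heavy atom and fill implicit hydrogens from standard valence (C 4, N 3, O 2, S 2, halogen 1):
  atom 1: Cl (halogen, monovalent) → 0 H
  atom 2: C, bond orders sum to 3 (valence 4) → 1 H
  atom 3: C, bond orders sum to 2 (valence 4) → 2 H
  atom 4: C, bond orders sum to 2 (valence 4) → 2 H
  atom 5: C, bond orders sum to 2 (valence 4) → 2 H
  atom 6: C, bond orders sum to 2 (valence 4) → 2 H
  atom 7: C, bond orders sum to 2 (valence 4) → 2 H
  atom 8: C, bond orders sum to 3 (valence 4) → 1 H
  atom 9: O, bond orders sum to 2 (valence 2) → 0 H
  atom 10: C, bond orders sum to 1 (valence 4) → 3 H
Totals → C:8, H:15, Cl:1, O:1.
In Hill order: C8H15ClO.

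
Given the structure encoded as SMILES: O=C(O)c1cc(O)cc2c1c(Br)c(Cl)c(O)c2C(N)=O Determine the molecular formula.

Walk through each heavy atom and fill implicit hydrogens from standard valence (C 4, N 3, O 2, S 2, halogen 1); for lowercase aromatic atoms, an aromatic c carries 1 H when it has two neighbours and 0 H with three, and aromatic n carries 0 H:
  atom 1: O, bond orders sum to 2 (valence 2) → 0 H
  atom 2: C, bond orders sum to 4 (valence 4) → 0 H
  atom 3: O, bond orders sum to 1 (valence 2) → 1 H
  atom 4: aromatic c, 3 neighbours → 0 H
  atom 5: aromatic c, 2 neighbours → 1 H
  atom 6: aromatic c, 3 neighbours → 0 H
  atom 7: O, bond orders sum to 1 (valence 2) → 1 H
  atom 8: aromatic c, 2 neighbours → 1 H
  atom 9: aromatic c, 3 neighbours → 0 H
  atom 10: aromatic c, 3 neighbours → 0 H
  atom 11: aromatic c, 3 neighbours → 0 H
  atom 12: Br (halogen, monovalent) → 0 H
  atom 13: aromatic c, 3 neighbours → 0 H
  atom 14: Cl (halogen, monovalent) → 0 H
  atom 15: aromatic c, 3 neighbours → 0 H
  atom 16: O, bond orders sum to 1 (valence 2) → 1 H
  atom 17: aromatic c, 3 neighbours → 0 H
  atom 18: C, bond orders sum to 4 (valence 4) → 0 H
  atom 19: N, bond orders sum to 1 (valence 3) → 2 H
  atom 20: O, bond orders sum to 2 (valence 2) → 0 H
Totals → C:12, H:7, Br:1, Cl:1, N:1, O:5.
In Hill order: C12H7BrClNO5.

C12H7BrClNO5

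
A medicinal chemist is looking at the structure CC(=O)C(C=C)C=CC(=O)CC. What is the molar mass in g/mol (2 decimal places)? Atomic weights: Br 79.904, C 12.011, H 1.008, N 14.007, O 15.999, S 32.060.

First, the molecular formula is C10H14O2 (counting implicit H from valence).
  C: 10 × 12.011 = 120.110
  H: 14 × 1.008 = 14.112
  O: 2 × 15.999 = 31.998
Sum: 10×12.011 + 14×1.008 + 2×15.999 = 166.220 → 166.22 g/mol.

166.22 g/mol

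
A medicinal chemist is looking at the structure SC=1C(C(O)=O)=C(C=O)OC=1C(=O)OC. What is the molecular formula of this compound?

C8H6O6S

Walk through each heavy atom and fill implicit hydrogens from standard valence (C 4, N 3, O 2, S 2, halogen 1):
  atom 1: S, bond orders sum to 1 (valence 2) → 1 H
  atom 2: C, bond orders sum to 4 (valence 4) → 0 H
  atom 3: C, bond orders sum to 4 (valence 4) → 0 H
  atom 4: C, bond orders sum to 4 (valence 4) → 0 H
  atom 5: O, bond orders sum to 1 (valence 2) → 1 H
  atom 6: O, bond orders sum to 2 (valence 2) → 0 H
  atom 7: C, bond orders sum to 4 (valence 4) → 0 H
  atom 8: C, bond orders sum to 3 (valence 4) → 1 H
  atom 9: O, bond orders sum to 2 (valence 2) → 0 H
  atom 10: O, bond orders sum to 2 (valence 2) → 0 H
  atom 11: C, bond orders sum to 4 (valence 4) → 0 H
  atom 12: C, bond orders sum to 4 (valence 4) → 0 H
  atom 13: O, bond orders sum to 2 (valence 2) → 0 H
  atom 14: O, bond orders sum to 2 (valence 2) → 0 H
  atom 15: C, bond orders sum to 1 (valence 4) → 3 H
Totals → C:8, H:6, O:6, S:1.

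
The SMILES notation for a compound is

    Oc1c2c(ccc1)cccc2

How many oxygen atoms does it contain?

Scan the SMILES for O atoms (remember two-letter symbols like Cl and Br are single atoms).
Oxygen count: 1.

1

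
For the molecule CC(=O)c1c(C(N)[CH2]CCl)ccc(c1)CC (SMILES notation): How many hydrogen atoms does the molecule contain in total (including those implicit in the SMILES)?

18

Walk through each heavy atom and fill implicit hydrogens from standard valence (C 4, N 3, O 2, S 2, halogen 1); for lowercase aromatic atoms, an aromatic c carries 1 H when it has two neighbours and 0 H with three, and aromatic n carries 0 H:
  atom 1: C, bond orders sum to 1 (valence 4) → 3 H
  atom 2: C, bond orders sum to 4 (valence 4) → 0 H
  atom 3: O, bond orders sum to 2 (valence 2) → 0 H
  atom 4: aromatic c, 3 neighbours → 0 H
  atom 5: aromatic c, 3 neighbours → 0 H
  atom 6: C, bond orders sum to 3 (valence 4) → 1 H
  atom 7: N, bond orders sum to 1 (valence 3) → 2 H
  atom 8: C with explicit H count 2
  atom 9: C, bond orders sum to 2 (valence 4) → 2 H
  atom 10: Cl (halogen, monovalent) → 0 H
  atom 11: aromatic c, 2 neighbours → 1 H
  atom 12: aromatic c, 2 neighbours → 1 H
  atom 13: aromatic c, 3 neighbours → 0 H
  atom 14: aromatic c, 2 neighbours → 1 H
  atom 15: C, bond orders sum to 2 (valence 4) → 2 H
  atom 16: C, bond orders sum to 1 (valence 4) → 3 H
Total hydrogens: 18.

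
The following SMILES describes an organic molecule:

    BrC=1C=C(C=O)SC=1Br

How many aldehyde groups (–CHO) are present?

The aldehyde motif appears at heavy-atom position 5 in the SMILES.
Aldehyde count: 1.

1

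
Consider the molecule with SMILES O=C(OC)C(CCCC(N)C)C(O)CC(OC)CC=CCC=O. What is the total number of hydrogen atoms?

Walk through each heavy atom and fill implicit hydrogens from standard valence (C 4, N 3, O 2, S 2, halogen 1):
  atom 1: O, bond orders sum to 2 (valence 2) → 0 H
  atom 2: C, bond orders sum to 4 (valence 4) → 0 H
  atom 3: O, bond orders sum to 2 (valence 2) → 0 H
  atom 4: C, bond orders sum to 1 (valence 4) → 3 H
  atom 5: C, bond orders sum to 3 (valence 4) → 1 H
  atom 6: C, bond orders sum to 2 (valence 4) → 2 H
  atom 7: C, bond orders sum to 2 (valence 4) → 2 H
  atom 8: C, bond orders sum to 2 (valence 4) → 2 H
  atom 9: C, bond orders sum to 3 (valence 4) → 1 H
  atom 10: N, bond orders sum to 1 (valence 3) → 2 H
  atom 11: C, bond orders sum to 1 (valence 4) → 3 H
  atom 12: C, bond orders sum to 3 (valence 4) → 1 H
  atom 13: O, bond orders sum to 1 (valence 2) → 1 H
  atom 14: C, bond orders sum to 2 (valence 4) → 2 H
  atom 15: C, bond orders sum to 3 (valence 4) → 1 H
  atom 16: O, bond orders sum to 2 (valence 2) → 0 H
  atom 17: C, bond orders sum to 1 (valence 4) → 3 H
  atom 18: C, bond orders sum to 2 (valence 4) → 2 H
  atom 19: C, bond orders sum to 3 (valence 4) → 1 H
  atom 20: C, bond orders sum to 3 (valence 4) → 1 H
  atom 21: C, bond orders sum to 2 (valence 4) → 2 H
  atom 22: C, bond orders sum to 3 (valence 4) → 1 H
  atom 23: O, bond orders sum to 2 (valence 2) → 0 H
Total hydrogens: 31.

31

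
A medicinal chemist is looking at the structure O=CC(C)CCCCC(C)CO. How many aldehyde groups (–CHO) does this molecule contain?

1

The aldehyde motif appears at heavy-atom position 2 in the SMILES.
Other groups present: 1 hydroxyl.
Aldehyde count: 1.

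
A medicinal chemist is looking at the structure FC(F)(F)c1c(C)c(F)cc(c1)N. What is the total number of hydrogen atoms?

7

Walk through each heavy atom and fill implicit hydrogens from standard valence (C 4, N 3, O 2, S 2, halogen 1); for lowercase aromatic atoms, an aromatic c carries 1 H when it has two neighbours and 0 H with three, and aromatic n carries 0 H:
  atom 1: F (halogen, monovalent) → 0 H
  atom 2: C, bond orders sum to 4 (valence 4) → 0 H
  atom 3: F (halogen, monovalent) → 0 H
  atom 4: F (halogen, monovalent) → 0 H
  atom 5: aromatic c, 3 neighbours → 0 H
  atom 6: aromatic c, 3 neighbours → 0 H
  atom 7: C, bond orders sum to 1 (valence 4) → 3 H
  atom 8: aromatic c, 3 neighbours → 0 H
  atom 9: F (halogen, monovalent) → 0 H
  atom 10: aromatic c, 2 neighbours → 1 H
  atom 11: aromatic c, 3 neighbours → 0 H
  atom 12: aromatic c, 2 neighbours → 1 H
  atom 13: N, bond orders sum to 1 (valence 3) → 2 H
Total hydrogens: 7.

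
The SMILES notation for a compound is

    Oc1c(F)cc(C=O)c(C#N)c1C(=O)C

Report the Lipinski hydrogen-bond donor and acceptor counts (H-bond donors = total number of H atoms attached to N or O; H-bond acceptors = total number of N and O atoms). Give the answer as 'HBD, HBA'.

1, 4

Donors: find every N or O and count the H atoms it carries.
  atom 1 (O): bond orders sum to 1 → 1 H
  atom 8 (O): bond orders sum to 2 → 0 H
  atom 11 (N): bond orders sum to 3 → 0 H
  atom 14 (O): bond orders sum to 2 → 0 H
Lipinski HBD = 1.
Acceptors: N atoms = 1, O atoms = 3 → HBA = 4.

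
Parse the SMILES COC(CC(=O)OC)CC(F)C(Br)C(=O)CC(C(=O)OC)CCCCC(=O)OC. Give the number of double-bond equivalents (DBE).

Molecular formula: C19H30BrFO8.
DoU = (2C + 2 + N − H − X) / 2, where X is the halogen count and O/S are ignored.
    = (2·19 + 2 + 0 − 30 − 2) / 2 = 8 / 2 = 4.

4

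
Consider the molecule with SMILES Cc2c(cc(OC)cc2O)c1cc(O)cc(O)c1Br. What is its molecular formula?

Walk through each heavy atom and fill implicit hydrogens from standard valence (C 4, N 3, O 2, S 2, halogen 1); for lowercase aromatic atoms, an aromatic c carries 1 H when it has two neighbours and 0 H with three, and aromatic n carries 0 H:
  atom 1: C, bond orders sum to 1 (valence 4) → 3 H
  atom 2: aromatic c, 3 neighbours → 0 H
  atom 3: aromatic c, 3 neighbours → 0 H
  atom 4: aromatic c, 2 neighbours → 1 H
  atom 5: aromatic c, 3 neighbours → 0 H
  atom 6: O, bond orders sum to 2 (valence 2) → 0 H
  atom 7: C, bond orders sum to 1 (valence 4) → 3 H
  atom 8: aromatic c, 2 neighbours → 1 H
  atom 9: aromatic c, 3 neighbours → 0 H
  atom 10: O, bond orders sum to 1 (valence 2) → 1 H
  atom 11: aromatic c, 3 neighbours → 0 H
  atom 12: aromatic c, 2 neighbours → 1 H
  atom 13: aromatic c, 3 neighbours → 0 H
  atom 14: O, bond orders sum to 1 (valence 2) → 1 H
  atom 15: aromatic c, 2 neighbours → 1 H
  atom 16: aromatic c, 3 neighbours → 0 H
  atom 17: O, bond orders sum to 1 (valence 2) → 1 H
  atom 18: aromatic c, 3 neighbours → 0 H
  atom 19: Br (halogen, monovalent) → 0 H
Totals → C:14, H:13, Br:1, O:4.

C14H13BrO4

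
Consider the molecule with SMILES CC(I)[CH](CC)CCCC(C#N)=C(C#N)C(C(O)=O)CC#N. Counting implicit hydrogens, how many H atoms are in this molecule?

Walk through each heavy atom and fill implicit hydrogens from standard valence (C 4, N 3, O 2, S 2, halogen 1):
  atom 1: C, bond orders sum to 1 (valence 4) → 3 H
  atom 2: C, bond orders sum to 3 (valence 4) → 1 H
  atom 3: I (halogen, monovalent) → 0 H
  atom 4: C with explicit H count 1
  atom 5: C, bond orders sum to 2 (valence 4) → 2 H
  atom 6: C, bond orders sum to 1 (valence 4) → 3 H
  atom 7: C, bond orders sum to 2 (valence 4) → 2 H
  atom 8: C, bond orders sum to 2 (valence 4) → 2 H
  atom 9: C, bond orders sum to 2 (valence 4) → 2 H
  atom 10: C, bond orders sum to 4 (valence 4) → 0 H
  atom 11: C, bond orders sum to 4 (valence 4) → 0 H
  atom 12: N, bond orders sum to 3 (valence 3) → 0 H
  atom 13: C, bond orders sum to 4 (valence 4) → 0 H
  atom 14: C, bond orders sum to 4 (valence 4) → 0 H
  atom 15: N, bond orders sum to 3 (valence 3) → 0 H
  atom 16: C, bond orders sum to 3 (valence 4) → 1 H
  atom 17: C, bond orders sum to 4 (valence 4) → 0 H
  atom 18: O, bond orders sum to 1 (valence 2) → 1 H
  atom 19: O, bond orders sum to 2 (valence 2) → 0 H
  atom 20: C, bond orders sum to 2 (valence 4) → 2 H
  atom 21: C, bond orders sum to 4 (valence 4) → 0 H
  atom 22: N, bond orders sum to 3 (valence 3) → 0 H
Total hydrogens: 20.

20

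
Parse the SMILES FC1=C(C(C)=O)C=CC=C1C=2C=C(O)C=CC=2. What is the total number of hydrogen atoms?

Walk through each heavy atom and fill implicit hydrogens from standard valence (C 4, N 3, O 2, S 2, halogen 1):
  atom 1: F (halogen, monovalent) → 0 H
  atom 2: C, bond orders sum to 4 (valence 4) → 0 H
  atom 3: C, bond orders sum to 4 (valence 4) → 0 H
  atom 4: C, bond orders sum to 4 (valence 4) → 0 H
  atom 5: C, bond orders sum to 1 (valence 4) → 3 H
  atom 6: O, bond orders sum to 2 (valence 2) → 0 H
  atom 7: C, bond orders sum to 3 (valence 4) → 1 H
  atom 8: C, bond orders sum to 3 (valence 4) → 1 H
  atom 9: C, bond orders sum to 3 (valence 4) → 1 H
  atom 10: C, bond orders sum to 4 (valence 4) → 0 H
  atom 11: C, bond orders sum to 4 (valence 4) → 0 H
  atom 12: C, bond orders sum to 3 (valence 4) → 1 H
  atom 13: C, bond orders sum to 4 (valence 4) → 0 H
  atom 14: O, bond orders sum to 1 (valence 2) → 1 H
  atom 15: C, bond orders sum to 3 (valence 4) → 1 H
  atom 16: C, bond orders sum to 3 (valence 4) → 1 H
  atom 17: C, bond orders sum to 3 (valence 4) → 1 H
Total hydrogens: 11.

11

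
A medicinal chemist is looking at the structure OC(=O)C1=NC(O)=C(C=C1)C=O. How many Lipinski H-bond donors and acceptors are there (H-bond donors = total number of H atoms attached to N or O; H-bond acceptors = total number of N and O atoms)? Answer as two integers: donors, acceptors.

Donors: find every N or O and count the H atoms it carries.
  atom 1 (O): bond orders sum to 1 → 1 H
  atom 3 (O): bond orders sum to 2 → 0 H
  atom 5 (N): bond orders sum to 3 → 0 H
  atom 7 (O): bond orders sum to 1 → 1 H
  atom 12 (O): bond orders sum to 2 → 0 H
Lipinski HBD = 2.
Acceptors: N atoms = 1, O atoms = 4 → HBA = 5.

2, 5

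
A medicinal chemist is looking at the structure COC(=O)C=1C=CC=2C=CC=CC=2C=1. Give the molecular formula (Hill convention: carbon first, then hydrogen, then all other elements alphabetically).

C12H10O2

Walk through each heavy atom and fill implicit hydrogens from standard valence (C 4, N 3, O 2, S 2, halogen 1):
  atom 1: C, bond orders sum to 1 (valence 4) → 3 H
  atom 2: O, bond orders sum to 2 (valence 2) → 0 H
  atom 3: C, bond orders sum to 4 (valence 4) → 0 H
  atom 4: O, bond orders sum to 2 (valence 2) → 0 H
  atom 5: C, bond orders sum to 4 (valence 4) → 0 H
  atom 6: C, bond orders sum to 3 (valence 4) → 1 H
  atom 7: C, bond orders sum to 3 (valence 4) → 1 H
  atom 8: C, bond orders sum to 4 (valence 4) → 0 H
  atom 9: C, bond orders sum to 3 (valence 4) → 1 H
  atom 10: C, bond orders sum to 3 (valence 4) → 1 H
  atom 11: C, bond orders sum to 3 (valence 4) → 1 H
  atom 12: C, bond orders sum to 3 (valence 4) → 1 H
  atom 13: C, bond orders sum to 4 (valence 4) → 0 H
  atom 14: C, bond orders sum to 3 (valence 4) → 1 H
Totals → C:12, H:10, O:2.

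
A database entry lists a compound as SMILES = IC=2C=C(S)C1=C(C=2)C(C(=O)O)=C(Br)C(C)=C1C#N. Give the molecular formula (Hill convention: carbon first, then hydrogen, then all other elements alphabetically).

Walk through each heavy atom and fill implicit hydrogens from standard valence (C 4, N 3, O 2, S 2, halogen 1):
  atom 1: I (halogen, monovalent) → 0 H
  atom 2: C, bond orders sum to 4 (valence 4) → 0 H
  atom 3: C, bond orders sum to 3 (valence 4) → 1 H
  atom 4: C, bond orders sum to 4 (valence 4) → 0 H
  atom 5: S, bond orders sum to 1 (valence 2) → 1 H
  atom 6: C, bond orders sum to 4 (valence 4) → 0 H
  atom 7: C, bond orders sum to 4 (valence 4) → 0 H
  atom 8: C, bond orders sum to 3 (valence 4) → 1 H
  atom 9: C, bond orders sum to 4 (valence 4) → 0 H
  atom 10: C, bond orders sum to 4 (valence 4) → 0 H
  atom 11: O, bond orders sum to 2 (valence 2) → 0 H
  atom 12: O, bond orders sum to 1 (valence 2) → 1 H
  atom 13: C, bond orders sum to 4 (valence 4) → 0 H
  atom 14: Br (halogen, monovalent) → 0 H
  atom 15: C, bond orders sum to 4 (valence 4) → 0 H
  atom 16: C, bond orders sum to 1 (valence 4) → 3 H
  atom 17: C, bond orders sum to 4 (valence 4) → 0 H
  atom 18: C, bond orders sum to 4 (valence 4) → 0 H
  atom 19: N, bond orders sum to 3 (valence 3) → 0 H
Totals → C:13, H:7, Br:1, I:1, N:1, O:2, S:1.
In Hill order: C13H7BrINO2S.

C13H7BrINO2S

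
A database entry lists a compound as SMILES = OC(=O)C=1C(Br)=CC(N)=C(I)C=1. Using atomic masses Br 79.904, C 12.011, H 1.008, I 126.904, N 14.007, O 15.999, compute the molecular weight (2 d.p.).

341.93 g/mol

First, the molecular formula is C7H5BrINO2 (counting implicit H from valence).
  Br: 1 × 79.904 = 79.904
  C: 7 × 12.011 = 84.077
  H: 5 × 1.008 = 5.040
  I: 1 × 126.904 = 126.904
  N: 1 × 14.007 = 14.007
  O: 2 × 15.999 = 31.998
Sum: 1×79.904 + 7×12.011 + 5×1.008 + 1×126.904 + 1×14.007 + 2×15.999 = 341.930 → 341.93 g/mol.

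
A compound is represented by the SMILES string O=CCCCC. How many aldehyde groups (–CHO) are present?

The aldehyde motif appears at heavy-atom position 2 in the SMILES.
Aldehyde count: 1.

1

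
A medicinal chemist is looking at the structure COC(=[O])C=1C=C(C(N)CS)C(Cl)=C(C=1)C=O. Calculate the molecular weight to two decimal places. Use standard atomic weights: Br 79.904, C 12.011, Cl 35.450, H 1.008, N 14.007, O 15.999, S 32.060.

273.73 g/mol

First, the molecular formula is C11H12ClNO3S (counting implicit H from valence).
  C: 11 × 12.011 = 132.121
  Cl: 1 × 35.450 = 35.450
  H: 12 × 1.008 = 12.096
  N: 1 × 14.007 = 14.007
  O: 3 × 15.999 = 47.997
  S: 1 × 32.060 = 32.060
Sum: 11×12.011 + 1×35.450 + 12×1.008 + 1×14.007 + 3×15.999 + 1×32.060 = 273.731 → 273.73 g/mol.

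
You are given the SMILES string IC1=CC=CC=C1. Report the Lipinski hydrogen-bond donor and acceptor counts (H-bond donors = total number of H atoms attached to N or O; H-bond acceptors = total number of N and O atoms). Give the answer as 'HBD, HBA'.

0, 0

Donors: find every N or O and count the H atoms it carries.
  (no N or O atoms present)
Lipinski HBD = 0.
Acceptors: N atoms = 0, O atoms = 0 → HBA = 0.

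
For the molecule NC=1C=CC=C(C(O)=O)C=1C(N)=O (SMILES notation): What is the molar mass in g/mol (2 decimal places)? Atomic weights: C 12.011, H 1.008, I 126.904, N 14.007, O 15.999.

First, the molecular formula is C8H8N2O3 (counting implicit H from valence).
  C: 8 × 12.011 = 96.088
  H: 8 × 1.008 = 8.064
  N: 2 × 14.007 = 28.014
  O: 3 × 15.999 = 47.997
Sum: 8×12.011 + 8×1.008 + 2×14.007 + 3×15.999 = 180.163 → 180.16 g/mol.

180.16 g/mol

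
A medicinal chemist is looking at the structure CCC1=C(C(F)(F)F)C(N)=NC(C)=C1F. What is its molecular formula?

C9H10F4N2

Walk through each heavy atom and fill implicit hydrogens from standard valence (C 4, N 3, O 2, S 2, halogen 1):
  atom 1: C, bond orders sum to 1 (valence 4) → 3 H
  atom 2: C, bond orders sum to 2 (valence 4) → 2 H
  atom 3: C, bond orders sum to 4 (valence 4) → 0 H
  atom 4: C, bond orders sum to 4 (valence 4) → 0 H
  atom 5: C, bond orders sum to 4 (valence 4) → 0 H
  atom 6: F (halogen, monovalent) → 0 H
  atom 7: F (halogen, monovalent) → 0 H
  atom 8: F (halogen, monovalent) → 0 H
  atom 9: C, bond orders sum to 4 (valence 4) → 0 H
  atom 10: N, bond orders sum to 1 (valence 3) → 2 H
  atom 11: N, bond orders sum to 3 (valence 3) → 0 H
  atom 12: C, bond orders sum to 4 (valence 4) → 0 H
  atom 13: C, bond orders sum to 1 (valence 4) → 3 H
  atom 14: C, bond orders sum to 4 (valence 4) → 0 H
  atom 15: F (halogen, monovalent) → 0 H
Totals → C:9, H:10, F:4, N:2.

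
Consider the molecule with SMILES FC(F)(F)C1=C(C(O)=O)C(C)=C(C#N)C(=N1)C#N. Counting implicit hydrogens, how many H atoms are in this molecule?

4

Walk through each heavy atom and fill implicit hydrogens from standard valence (C 4, N 3, O 2, S 2, halogen 1):
  atom 1: F (halogen, monovalent) → 0 H
  atom 2: C, bond orders sum to 4 (valence 4) → 0 H
  atom 3: F (halogen, monovalent) → 0 H
  atom 4: F (halogen, monovalent) → 0 H
  atom 5: C, bond orders sum to 4 (valence 4) → 0 H
  atom 6: C, bond orders sum to 4 (valence 4) → 0 H
  atom 7: C, bond orders sum to 4 (valence 4) → 0 H
  atom 8: O, bond orders sum to 1 (valence 2) → 1 H
  atom 9: O, bond orders sum to 2 (valence 2) → 0 H
  atom 10: C, bond orders sum to 4 (valence 4) → 0 H
  atom 11: C, bond orders sum to 1 (valence 4) → 3 H
  atom 12: C, bond orders sum to 4 (valence 4) → 0 H
  atom 13: C, bond orders sum to 4 (valence 4) → 0 H
  atom 14: N, bond orders sum to 3 (valence 3) → 0 H
  atom 15: C, bond orders sum to 4 (valence 4) → 0 H
  atom 16: N, bond orders sum to 3 (valence 3) → 0 H
  atom 17: C, bond orders sum to 4 (valence 4) → 0 H
  atom 18: N, bond orders sum to 3 (valence 3) → 0 H
Total hydrogens: 4.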